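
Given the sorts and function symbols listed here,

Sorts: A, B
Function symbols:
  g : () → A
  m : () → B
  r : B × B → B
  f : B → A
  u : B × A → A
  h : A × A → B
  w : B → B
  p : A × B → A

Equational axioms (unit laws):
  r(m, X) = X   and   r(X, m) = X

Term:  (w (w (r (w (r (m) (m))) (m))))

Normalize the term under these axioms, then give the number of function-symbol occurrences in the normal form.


1. (w (w (r (w (r (m) (m))) (m))))  →  (w (w (w (r (m) (m)))))
2. (w (w (w (r (m) (m)))))  →  (w (w (w (m))))
normal form: (w (w (w (m))))

size = 4


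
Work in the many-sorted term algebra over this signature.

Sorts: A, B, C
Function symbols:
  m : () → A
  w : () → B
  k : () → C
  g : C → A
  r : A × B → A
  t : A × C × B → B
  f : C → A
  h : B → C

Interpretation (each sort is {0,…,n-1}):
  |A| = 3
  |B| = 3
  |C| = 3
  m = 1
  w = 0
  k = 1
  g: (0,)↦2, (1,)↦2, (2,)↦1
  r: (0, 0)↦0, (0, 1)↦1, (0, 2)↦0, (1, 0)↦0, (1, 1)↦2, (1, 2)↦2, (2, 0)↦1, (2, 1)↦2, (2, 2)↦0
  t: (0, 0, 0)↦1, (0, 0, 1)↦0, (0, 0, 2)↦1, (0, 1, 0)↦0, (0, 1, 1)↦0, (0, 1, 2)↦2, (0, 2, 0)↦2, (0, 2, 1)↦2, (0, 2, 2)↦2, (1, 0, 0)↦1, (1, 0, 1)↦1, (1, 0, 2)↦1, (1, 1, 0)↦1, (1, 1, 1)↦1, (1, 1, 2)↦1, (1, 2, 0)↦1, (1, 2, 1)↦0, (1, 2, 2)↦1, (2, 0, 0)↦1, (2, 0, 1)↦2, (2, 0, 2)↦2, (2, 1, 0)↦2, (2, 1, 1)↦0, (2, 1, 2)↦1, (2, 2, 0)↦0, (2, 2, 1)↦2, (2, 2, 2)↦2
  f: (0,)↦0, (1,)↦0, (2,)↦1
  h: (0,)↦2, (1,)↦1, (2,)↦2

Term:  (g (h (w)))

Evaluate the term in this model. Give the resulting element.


value = 1

  w = 0
  (h (w)) = h(0,) = 2
  (g (h (w))) = g(2,) = 1


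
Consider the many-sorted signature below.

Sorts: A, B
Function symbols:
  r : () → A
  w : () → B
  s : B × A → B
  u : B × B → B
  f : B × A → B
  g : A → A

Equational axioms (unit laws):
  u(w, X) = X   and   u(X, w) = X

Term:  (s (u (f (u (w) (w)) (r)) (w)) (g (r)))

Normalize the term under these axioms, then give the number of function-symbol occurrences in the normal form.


size = 6

1. (s (u (f (u (w) (w)) (r)) (w)) (g (r)))  →  (s (f (u (w) (w)) (r)) (g (r)))
2. (s (f (u (w) (w)) (r)) (g (r)))  →  (s (f (w) (r)) (g (r)))
normal form: (s (f (w) (r)) (g (r)))


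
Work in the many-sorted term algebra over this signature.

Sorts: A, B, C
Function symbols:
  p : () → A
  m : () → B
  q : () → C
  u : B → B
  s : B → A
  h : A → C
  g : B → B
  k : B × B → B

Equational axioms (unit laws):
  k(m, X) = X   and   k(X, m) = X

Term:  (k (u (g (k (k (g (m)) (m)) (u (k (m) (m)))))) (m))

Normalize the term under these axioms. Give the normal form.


normal form = (u (g (k (g (m)) (u (m)))))

1. (k (u (g (k (k (g (m)) (m)) (u (k (m) (m)))))) (m))  →  (u (g (k (k (g (m)) (m)) (u (k (m) (m))))))
2. (u (g (k (k (g (m)) (m)) (u (k (m) (m))))))  →  (u (g (k (g (m)) (u (k (m) (m))))))
3. (u (g (k (g (m)) (u (k (m) (m))))))  →  (u (g (k (g (m)) (u (m)))))


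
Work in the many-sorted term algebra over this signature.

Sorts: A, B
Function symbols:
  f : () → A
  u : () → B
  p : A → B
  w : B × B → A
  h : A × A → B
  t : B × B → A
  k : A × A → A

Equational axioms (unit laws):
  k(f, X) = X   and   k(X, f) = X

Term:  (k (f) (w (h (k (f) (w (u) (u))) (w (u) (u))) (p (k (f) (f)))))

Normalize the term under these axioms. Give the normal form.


1. (k (f) (w (h (k (f) (w (u) (u))) (w (u) (u))) (p (k (f) (f)))))  →  (w (h (k (f) (w (u) (u))) (w (u) (u))) (p (k (f) (f))))
2. (w (h (k (f) (w (u) (u))) (w (u) (u))) (p (k (f) (f))))  →  (w (h (w (u) (u)) (w (u) (u))) (p (k (f) (f))))
3. (w (h (w (u) (u)) (w (u) (u))) (p (k (f) (f))))  →  (w (h (w (u) (u)) (w (u) (u))) (p (f)))

normal form = (w (h (w (u) (u)) (w (u) (u))) (p (f)))


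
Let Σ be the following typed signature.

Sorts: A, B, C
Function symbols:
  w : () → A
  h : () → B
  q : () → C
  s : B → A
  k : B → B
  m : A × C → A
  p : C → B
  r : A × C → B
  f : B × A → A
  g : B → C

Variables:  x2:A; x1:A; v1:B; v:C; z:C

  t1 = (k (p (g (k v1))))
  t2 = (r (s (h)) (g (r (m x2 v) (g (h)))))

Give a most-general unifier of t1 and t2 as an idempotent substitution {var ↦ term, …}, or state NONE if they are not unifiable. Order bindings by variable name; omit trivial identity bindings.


head clash or occurs-check failure — not unifiable

NONE (not unifiable)


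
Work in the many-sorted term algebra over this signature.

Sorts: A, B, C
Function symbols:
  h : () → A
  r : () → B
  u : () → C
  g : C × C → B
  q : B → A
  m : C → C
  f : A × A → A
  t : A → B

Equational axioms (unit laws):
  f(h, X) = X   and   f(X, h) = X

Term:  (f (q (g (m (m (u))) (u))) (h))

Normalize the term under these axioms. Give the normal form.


1. (f (q (g (m (m (u))) (u))) (h))  →  (q (g (m (m (u))) (u)))

normal form = (q (g (m (m (u))) (u)))


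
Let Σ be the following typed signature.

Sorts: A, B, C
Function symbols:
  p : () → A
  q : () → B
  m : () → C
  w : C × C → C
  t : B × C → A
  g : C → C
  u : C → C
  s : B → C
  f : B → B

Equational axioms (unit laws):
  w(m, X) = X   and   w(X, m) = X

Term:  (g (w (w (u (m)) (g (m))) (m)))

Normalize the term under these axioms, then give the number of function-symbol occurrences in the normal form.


size = 6

1. (g (w (w (u (m)) (g (m))) (m)))  →  (g (w (u (m)) (g (m))))
normal form: (g (w (u (m)) (g (m))))


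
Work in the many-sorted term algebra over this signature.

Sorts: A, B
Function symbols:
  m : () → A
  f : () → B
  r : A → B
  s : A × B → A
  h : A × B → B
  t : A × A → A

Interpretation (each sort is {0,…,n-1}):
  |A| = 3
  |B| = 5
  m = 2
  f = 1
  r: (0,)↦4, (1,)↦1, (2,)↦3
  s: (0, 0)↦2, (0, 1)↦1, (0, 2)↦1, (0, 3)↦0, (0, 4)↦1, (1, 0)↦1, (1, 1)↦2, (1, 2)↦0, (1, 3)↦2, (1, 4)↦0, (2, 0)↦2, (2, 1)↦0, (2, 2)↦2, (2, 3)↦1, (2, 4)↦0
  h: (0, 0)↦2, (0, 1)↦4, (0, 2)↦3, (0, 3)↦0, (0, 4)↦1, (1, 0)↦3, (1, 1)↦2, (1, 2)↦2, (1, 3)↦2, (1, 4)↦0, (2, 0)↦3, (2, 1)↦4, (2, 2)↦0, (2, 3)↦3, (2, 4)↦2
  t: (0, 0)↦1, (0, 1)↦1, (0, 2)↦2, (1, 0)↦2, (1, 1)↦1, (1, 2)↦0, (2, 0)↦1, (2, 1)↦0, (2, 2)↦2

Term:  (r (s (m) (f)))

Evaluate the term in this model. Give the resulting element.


value = 4

  m = 2
  f = 1
  (s (m) (f)) = s(2, 1) = 0
  (r (s (m) (f))) = r(0,) = 4


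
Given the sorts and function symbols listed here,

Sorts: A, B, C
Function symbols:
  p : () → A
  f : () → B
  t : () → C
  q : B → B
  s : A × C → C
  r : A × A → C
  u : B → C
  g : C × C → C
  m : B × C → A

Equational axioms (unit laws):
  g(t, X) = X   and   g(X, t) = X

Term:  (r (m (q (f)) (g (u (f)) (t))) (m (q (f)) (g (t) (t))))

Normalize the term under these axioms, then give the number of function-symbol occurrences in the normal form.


size = 10

1. (r (m (q (f)) (g (u (f)) (t))) (m (q (f)) (g (t) (t))))  →  (r (m (q (f)) (u (f))) (m (q (f)) (g (t) (t))))
2. (r (m (q (f)) (u (f))) (m (q (f)) (g (t) (t))))  →  (r (m (q (f)) (u (f))) (m (q (f)) (t)))
normal form: (r (m (q (f)) (u (f))) (m (q (f)) (t)))


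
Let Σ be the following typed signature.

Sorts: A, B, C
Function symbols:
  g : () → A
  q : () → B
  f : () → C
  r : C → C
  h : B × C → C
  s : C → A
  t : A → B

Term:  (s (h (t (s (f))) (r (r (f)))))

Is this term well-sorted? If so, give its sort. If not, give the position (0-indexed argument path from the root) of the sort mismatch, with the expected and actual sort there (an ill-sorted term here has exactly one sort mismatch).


        (f) : C
      (s (f)) : A
    (t (s (f))) : B
        (f) : C
      (r (f)) : C
    (r (r (f))) : C
  (h (t (s (f))) (r (r (f)))) : C
(s (h (t (s (f))) (r (r (f))))) : A

well-sorted; sort = A


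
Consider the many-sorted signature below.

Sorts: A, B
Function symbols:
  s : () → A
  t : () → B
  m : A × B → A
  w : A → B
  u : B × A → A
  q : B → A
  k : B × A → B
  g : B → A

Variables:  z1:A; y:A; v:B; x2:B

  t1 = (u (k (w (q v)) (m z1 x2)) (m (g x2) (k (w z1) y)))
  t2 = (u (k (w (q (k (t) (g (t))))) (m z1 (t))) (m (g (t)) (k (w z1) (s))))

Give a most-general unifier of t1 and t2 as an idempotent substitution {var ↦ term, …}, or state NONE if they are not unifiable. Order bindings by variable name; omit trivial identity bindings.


{v ↦ (k (t) (g (t))), x2 ↦ (t), y ↦ (s)}


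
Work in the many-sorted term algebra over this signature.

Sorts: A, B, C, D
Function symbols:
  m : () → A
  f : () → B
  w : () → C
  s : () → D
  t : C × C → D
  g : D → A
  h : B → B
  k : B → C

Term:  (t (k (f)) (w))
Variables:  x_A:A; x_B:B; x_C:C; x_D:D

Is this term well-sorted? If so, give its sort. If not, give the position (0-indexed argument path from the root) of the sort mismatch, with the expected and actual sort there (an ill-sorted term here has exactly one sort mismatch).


    (f) : B
  (k (f)) : C
  (w) : C
(t (k (f)) (w)) : D

well-sorted; sort = D


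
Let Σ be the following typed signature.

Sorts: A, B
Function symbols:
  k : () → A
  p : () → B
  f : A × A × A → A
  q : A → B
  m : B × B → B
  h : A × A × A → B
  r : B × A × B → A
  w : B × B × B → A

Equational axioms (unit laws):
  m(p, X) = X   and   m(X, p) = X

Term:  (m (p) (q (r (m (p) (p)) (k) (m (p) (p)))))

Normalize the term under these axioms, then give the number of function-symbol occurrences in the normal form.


size = 5

1. (m (p) (q (r (m (p) (p)) (k) (m (p) (p)))))  →  (q (r (m (p) (p)) (k) (m (p) (p))))
2. (q (r (m (p) (p)) (k) (m (p) (p))))  →  (q (r (p) (k) (m (p) (p))))
3. (q (r (p) (k) (m (p) (p))))  →  (q (r (p) (k) (p)))
normal form: (q (r (p) (k) (p)))


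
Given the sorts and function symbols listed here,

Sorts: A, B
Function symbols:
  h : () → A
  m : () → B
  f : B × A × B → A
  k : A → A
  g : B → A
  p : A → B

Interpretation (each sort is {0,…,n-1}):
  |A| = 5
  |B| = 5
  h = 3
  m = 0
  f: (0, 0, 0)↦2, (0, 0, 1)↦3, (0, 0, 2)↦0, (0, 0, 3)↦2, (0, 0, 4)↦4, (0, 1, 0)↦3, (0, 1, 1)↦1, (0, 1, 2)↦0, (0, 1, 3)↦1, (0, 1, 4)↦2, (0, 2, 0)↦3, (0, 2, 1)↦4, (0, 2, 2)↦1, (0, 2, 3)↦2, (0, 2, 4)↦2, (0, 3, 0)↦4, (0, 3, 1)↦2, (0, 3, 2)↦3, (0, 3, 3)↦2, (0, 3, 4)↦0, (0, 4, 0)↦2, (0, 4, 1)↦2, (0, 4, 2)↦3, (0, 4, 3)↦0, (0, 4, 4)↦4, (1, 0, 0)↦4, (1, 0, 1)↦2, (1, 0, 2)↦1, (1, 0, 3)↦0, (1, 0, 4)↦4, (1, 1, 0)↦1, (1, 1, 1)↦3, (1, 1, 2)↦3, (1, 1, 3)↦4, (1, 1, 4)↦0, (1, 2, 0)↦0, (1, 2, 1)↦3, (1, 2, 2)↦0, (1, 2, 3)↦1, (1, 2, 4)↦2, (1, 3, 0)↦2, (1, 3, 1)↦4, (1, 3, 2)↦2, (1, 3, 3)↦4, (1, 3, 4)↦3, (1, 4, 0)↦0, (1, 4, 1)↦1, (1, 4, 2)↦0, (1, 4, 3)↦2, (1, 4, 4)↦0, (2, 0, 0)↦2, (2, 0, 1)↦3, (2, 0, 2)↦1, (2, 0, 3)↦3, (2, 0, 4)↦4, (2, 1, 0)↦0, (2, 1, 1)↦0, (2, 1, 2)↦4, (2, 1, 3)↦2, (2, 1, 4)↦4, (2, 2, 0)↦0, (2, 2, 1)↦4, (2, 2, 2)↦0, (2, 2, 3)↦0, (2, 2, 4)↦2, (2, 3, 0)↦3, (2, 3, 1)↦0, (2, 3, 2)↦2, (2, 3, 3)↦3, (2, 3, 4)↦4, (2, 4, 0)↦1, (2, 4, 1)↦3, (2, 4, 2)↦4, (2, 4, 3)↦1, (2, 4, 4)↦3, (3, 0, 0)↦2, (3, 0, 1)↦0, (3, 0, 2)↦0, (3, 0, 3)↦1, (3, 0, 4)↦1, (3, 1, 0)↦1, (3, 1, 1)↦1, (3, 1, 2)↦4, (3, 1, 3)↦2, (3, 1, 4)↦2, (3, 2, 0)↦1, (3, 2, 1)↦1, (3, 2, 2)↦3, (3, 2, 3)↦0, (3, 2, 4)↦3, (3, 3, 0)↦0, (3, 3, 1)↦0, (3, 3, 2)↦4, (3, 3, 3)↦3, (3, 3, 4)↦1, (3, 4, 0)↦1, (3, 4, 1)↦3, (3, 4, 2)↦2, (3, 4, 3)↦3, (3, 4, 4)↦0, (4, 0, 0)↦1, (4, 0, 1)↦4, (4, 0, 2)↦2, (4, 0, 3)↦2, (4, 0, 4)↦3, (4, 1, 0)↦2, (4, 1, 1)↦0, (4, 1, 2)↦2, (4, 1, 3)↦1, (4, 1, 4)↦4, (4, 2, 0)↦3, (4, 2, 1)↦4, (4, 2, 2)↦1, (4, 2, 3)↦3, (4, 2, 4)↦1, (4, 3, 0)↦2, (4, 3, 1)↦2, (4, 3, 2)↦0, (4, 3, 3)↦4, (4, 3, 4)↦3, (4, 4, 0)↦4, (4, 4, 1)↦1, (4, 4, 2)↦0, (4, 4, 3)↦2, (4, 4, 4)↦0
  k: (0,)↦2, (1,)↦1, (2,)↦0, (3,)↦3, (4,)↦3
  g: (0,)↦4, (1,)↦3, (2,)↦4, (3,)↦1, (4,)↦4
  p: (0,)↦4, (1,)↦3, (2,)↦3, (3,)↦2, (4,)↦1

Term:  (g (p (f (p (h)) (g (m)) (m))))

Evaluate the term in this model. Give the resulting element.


value = 1

  h = 3
  (p (h)) = p(3,) = 2
  m = 0
  (g (m)) = g(0,) = 4
  m = 0
  (f (p (h)) (g (m)) (m)) = f(2, 4, 0) = 1
  (p (f (p (h)) (g (m)) (m))) = p(1,) = 3
  (g (p (f (p (h)) (g (m)) (m)))) = g(3,) = 1


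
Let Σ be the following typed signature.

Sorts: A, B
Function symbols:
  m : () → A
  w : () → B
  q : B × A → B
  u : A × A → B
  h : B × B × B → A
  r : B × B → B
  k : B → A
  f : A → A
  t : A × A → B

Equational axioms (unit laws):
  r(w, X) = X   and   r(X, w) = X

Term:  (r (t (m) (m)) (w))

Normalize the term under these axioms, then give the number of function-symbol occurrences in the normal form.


1. (r (t (m) (m)) (w))  →  (t (m) (m))
normal form: (t (m) (m))

size = 3


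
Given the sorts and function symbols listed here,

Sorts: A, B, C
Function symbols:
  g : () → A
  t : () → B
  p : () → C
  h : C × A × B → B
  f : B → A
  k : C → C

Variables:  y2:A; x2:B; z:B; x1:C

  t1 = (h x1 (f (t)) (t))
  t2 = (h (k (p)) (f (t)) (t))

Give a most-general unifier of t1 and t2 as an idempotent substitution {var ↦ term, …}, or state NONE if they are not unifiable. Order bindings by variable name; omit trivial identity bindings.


{x1 ↦ (k (p))}


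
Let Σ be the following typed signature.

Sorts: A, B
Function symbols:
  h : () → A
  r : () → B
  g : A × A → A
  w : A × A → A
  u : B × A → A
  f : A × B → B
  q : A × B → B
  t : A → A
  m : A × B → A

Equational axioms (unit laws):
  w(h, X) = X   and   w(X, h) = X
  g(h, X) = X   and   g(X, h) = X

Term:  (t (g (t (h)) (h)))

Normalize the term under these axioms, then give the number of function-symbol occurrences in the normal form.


size = 3

1. (t (g (t (h)) (h)))  →  (t (t (h)))
normal form: (t (t (h)))


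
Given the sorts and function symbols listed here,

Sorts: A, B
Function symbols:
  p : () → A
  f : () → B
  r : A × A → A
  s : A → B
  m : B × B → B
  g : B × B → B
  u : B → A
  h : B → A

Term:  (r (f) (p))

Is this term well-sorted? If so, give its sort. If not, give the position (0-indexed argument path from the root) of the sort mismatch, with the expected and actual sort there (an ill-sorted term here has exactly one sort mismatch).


ill-sorted at position [0]: expected A, got B

  (f) : B
  (p) : A
(r (f) (p)) : ✗ arg 0 at [0] has sort B, expected A


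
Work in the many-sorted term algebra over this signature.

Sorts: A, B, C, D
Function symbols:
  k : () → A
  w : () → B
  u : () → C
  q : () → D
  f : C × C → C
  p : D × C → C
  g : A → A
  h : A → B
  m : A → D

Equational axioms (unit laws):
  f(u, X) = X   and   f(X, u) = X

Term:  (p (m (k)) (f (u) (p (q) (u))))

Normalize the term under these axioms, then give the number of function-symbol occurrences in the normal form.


1. (p (m (k)) (f (u) (p (q) (u))))  →  (p (m (k)) (p (q) (u)))
normal form: (p (m (k)) (p (q) (u)))

size = 6


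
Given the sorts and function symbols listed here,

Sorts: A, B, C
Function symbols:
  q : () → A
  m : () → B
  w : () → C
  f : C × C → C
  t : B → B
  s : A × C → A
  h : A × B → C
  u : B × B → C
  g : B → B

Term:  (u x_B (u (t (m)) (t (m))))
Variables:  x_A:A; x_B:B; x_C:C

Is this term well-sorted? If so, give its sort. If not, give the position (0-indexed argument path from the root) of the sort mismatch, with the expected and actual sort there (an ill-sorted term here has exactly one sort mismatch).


  x_B : B
      (m) : B
    (t (m)) : B
      (m) : B
    (t (m)) : B
  (u (t (m)) (t (m))) : C
(u x_B (u (t (m)) (t (m)))) : ✗ arg 1 at [1] has sort C, expected B

ill-sorted at position [1]: expected B, got C


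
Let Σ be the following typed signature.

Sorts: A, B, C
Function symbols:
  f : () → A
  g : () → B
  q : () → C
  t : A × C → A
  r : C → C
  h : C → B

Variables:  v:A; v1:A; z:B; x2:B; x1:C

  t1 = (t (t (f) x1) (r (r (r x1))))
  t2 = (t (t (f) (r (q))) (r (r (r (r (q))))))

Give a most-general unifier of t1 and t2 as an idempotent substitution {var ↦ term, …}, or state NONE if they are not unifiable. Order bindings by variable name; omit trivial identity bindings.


{x1 ↦ (r (q))}


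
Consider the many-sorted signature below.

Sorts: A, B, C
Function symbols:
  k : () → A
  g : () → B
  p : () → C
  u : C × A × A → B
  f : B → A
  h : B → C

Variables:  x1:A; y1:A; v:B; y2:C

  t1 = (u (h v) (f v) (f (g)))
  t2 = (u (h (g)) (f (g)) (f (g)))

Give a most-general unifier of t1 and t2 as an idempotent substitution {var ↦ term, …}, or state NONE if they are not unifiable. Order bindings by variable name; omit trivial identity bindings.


{v ↦ (g)}


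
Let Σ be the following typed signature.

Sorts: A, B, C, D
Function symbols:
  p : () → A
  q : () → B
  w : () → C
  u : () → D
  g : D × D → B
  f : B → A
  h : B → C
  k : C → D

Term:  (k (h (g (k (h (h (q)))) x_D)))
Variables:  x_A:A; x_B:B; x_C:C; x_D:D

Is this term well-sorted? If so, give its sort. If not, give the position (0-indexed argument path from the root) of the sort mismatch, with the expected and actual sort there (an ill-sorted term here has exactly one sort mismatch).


            (q) : B
          (h (q)) : C
        (h (h (q))) : ✗ arg 0 at [0, 0, 0, 0, 0] has sort C, expected B
      x_D : D

ill-sorted at position [0, 0, 0, 0, 0]: expected B, got C


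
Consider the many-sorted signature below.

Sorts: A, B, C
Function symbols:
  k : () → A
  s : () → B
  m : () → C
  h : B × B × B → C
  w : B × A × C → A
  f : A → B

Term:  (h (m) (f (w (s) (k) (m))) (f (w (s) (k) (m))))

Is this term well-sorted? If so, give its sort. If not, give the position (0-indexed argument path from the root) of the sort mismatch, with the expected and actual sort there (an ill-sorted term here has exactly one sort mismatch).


  (m) : C
      (s) : B
      (k) : A
      (m) : C
    (w (s) (k) (m)) : A
  (f (w (s) (k) (m))) : B
      (s) : B
      (k) : A
      (m) : C
    (w (s) (k) (m)) : A
  (f (w (s) (k) (m))) : B
(h (m) (f (w (s) (k) (m))) (f (w (s) (k) (m)))) : ✗ arg 0 at [0] has sort C, expected B

ill-sorted at position [0]: expected B, got C


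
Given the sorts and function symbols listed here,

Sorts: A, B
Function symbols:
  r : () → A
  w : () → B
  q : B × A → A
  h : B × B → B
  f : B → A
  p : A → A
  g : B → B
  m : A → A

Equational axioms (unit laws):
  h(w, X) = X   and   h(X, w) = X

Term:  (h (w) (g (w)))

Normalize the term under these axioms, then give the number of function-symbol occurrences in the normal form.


size = 2

1. (h (w) (g (w)))  →  (g (w))
normal form: (g (w))


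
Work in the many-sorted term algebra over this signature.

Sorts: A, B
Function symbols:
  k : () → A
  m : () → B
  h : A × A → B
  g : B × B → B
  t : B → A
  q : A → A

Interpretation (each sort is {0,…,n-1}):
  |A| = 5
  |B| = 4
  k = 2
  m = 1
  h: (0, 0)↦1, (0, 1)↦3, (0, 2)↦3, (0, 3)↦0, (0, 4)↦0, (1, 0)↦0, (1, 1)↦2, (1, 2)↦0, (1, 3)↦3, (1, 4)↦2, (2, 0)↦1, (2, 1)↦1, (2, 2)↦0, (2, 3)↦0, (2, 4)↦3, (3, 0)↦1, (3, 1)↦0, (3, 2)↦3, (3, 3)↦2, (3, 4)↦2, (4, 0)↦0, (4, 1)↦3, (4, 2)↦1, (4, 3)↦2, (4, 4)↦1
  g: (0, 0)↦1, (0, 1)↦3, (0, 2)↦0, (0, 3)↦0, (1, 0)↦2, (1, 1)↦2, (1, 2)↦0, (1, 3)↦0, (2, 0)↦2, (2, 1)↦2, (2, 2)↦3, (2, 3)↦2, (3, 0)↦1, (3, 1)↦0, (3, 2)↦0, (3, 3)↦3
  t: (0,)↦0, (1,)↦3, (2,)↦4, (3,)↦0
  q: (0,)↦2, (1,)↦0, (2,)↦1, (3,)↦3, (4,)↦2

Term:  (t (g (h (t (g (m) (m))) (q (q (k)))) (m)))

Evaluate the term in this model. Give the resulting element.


value = 0

  m = 1
  m = 1
  (g (m) (m)) = g(1, 1) = 2
  (t (g (m) (m))) = t(2,) = 4
  k = 2
  (q (k)) = q(2,) = 1
  (q (q (k))) = q(1,) = 0
  (h (t (g (m) (m))) (q (q (k)))) = h(4, 0) = 0
  m = 1
  (g (h (t (g (m) (m))) (q (q (k)))) (m)) = g(0, 1) = 3
  (t (g (h (t (g (m) (m))) (q (q (k)))) (m))) = t(3,) = 0


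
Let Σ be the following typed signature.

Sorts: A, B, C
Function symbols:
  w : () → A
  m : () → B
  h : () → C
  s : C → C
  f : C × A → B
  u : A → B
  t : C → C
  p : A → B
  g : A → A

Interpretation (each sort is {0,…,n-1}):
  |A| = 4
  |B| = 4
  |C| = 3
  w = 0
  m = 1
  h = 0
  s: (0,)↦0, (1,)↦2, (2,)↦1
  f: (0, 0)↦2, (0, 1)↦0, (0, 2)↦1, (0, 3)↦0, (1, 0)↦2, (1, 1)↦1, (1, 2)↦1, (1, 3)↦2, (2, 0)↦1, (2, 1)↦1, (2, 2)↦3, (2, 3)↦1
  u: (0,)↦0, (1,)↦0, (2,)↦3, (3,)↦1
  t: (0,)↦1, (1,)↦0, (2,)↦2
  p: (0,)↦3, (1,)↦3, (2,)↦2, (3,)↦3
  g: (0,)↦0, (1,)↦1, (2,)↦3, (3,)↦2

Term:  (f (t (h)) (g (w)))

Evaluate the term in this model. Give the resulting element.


  h = 0
  (t (h)) = t(0,) = 1
  w = 0
  (g (w)) = g(0,) = 0
  (f (t (h)) (g (w))) = f(1, 0) = 2

value = 2


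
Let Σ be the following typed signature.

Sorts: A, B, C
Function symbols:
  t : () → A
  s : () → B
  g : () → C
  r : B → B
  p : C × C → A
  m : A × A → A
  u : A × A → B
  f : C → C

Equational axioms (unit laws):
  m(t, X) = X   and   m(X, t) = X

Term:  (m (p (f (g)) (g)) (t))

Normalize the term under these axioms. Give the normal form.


normal form = (p (f (g)) (g))

1. (m (p (f (g)) (g)) (t))  →  (p (f (g)) (g))


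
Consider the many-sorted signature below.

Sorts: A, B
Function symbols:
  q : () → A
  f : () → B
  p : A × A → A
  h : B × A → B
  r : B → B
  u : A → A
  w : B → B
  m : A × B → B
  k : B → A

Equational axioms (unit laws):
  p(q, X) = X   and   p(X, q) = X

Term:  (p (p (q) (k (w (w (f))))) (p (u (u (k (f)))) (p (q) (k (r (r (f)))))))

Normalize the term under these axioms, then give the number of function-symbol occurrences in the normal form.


1. (p (p (q) (k (w (w (f))))) (p (u (u (k (f)))) (p (q) (k (r (r (f)))))))  →  (p (k (w (w (f)))) (p (u (u (k (f)))) (p (q) (k (r (r (f)))))))
2. (p (k (w (w (f)))) (p (u (u (k (f)))) (p (q) (k (r (r (f)))))))  →  (p (k (w (w (f)))) (p (u (u (k (f)))) (k (r (r (f))))))
normal form: (p (k (w (w (f)))) (p (u (u (k (f)))) (k (r (r (f))))))

size = 14


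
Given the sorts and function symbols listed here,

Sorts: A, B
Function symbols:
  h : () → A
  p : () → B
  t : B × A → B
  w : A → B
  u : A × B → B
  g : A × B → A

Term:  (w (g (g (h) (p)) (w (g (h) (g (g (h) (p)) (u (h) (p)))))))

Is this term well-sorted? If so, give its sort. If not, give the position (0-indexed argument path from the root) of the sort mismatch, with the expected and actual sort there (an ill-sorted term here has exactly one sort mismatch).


ill-sorted at position [0, 1, 0, 1]: expected B, got A

      (h) : A
      (p) : B
    (g (h) (p)) : A
        (h) : A
            (h) : A
            (p) : B
          (g (h) (p)) : A
            (h) : A
            (p) : B
          (u (h) (p)) : B
        (g (g (h) (p)) (u (h) (p))) : A
      (g (h) (g (g (h) (p)) (u (h) (p)))) : ✗ arg 1 at [0, 1, 0, 1] has sort A, expected B


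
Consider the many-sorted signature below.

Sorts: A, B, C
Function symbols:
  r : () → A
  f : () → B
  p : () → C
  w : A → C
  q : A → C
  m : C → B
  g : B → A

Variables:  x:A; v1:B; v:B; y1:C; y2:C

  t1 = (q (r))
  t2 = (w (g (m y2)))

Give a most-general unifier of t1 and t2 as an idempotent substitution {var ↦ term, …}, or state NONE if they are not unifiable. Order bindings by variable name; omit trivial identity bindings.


NONE (not unifiable)

head clash or occurs-check failure — not unifiable


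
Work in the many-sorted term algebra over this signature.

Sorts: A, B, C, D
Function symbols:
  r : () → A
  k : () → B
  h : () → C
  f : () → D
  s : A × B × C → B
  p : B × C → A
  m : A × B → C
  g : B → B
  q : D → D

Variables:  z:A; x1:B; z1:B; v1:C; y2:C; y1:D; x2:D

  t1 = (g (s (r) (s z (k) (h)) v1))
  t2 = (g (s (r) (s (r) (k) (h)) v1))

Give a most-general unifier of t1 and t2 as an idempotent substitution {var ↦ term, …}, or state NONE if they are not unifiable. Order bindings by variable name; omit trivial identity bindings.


{z ↦ (r)}


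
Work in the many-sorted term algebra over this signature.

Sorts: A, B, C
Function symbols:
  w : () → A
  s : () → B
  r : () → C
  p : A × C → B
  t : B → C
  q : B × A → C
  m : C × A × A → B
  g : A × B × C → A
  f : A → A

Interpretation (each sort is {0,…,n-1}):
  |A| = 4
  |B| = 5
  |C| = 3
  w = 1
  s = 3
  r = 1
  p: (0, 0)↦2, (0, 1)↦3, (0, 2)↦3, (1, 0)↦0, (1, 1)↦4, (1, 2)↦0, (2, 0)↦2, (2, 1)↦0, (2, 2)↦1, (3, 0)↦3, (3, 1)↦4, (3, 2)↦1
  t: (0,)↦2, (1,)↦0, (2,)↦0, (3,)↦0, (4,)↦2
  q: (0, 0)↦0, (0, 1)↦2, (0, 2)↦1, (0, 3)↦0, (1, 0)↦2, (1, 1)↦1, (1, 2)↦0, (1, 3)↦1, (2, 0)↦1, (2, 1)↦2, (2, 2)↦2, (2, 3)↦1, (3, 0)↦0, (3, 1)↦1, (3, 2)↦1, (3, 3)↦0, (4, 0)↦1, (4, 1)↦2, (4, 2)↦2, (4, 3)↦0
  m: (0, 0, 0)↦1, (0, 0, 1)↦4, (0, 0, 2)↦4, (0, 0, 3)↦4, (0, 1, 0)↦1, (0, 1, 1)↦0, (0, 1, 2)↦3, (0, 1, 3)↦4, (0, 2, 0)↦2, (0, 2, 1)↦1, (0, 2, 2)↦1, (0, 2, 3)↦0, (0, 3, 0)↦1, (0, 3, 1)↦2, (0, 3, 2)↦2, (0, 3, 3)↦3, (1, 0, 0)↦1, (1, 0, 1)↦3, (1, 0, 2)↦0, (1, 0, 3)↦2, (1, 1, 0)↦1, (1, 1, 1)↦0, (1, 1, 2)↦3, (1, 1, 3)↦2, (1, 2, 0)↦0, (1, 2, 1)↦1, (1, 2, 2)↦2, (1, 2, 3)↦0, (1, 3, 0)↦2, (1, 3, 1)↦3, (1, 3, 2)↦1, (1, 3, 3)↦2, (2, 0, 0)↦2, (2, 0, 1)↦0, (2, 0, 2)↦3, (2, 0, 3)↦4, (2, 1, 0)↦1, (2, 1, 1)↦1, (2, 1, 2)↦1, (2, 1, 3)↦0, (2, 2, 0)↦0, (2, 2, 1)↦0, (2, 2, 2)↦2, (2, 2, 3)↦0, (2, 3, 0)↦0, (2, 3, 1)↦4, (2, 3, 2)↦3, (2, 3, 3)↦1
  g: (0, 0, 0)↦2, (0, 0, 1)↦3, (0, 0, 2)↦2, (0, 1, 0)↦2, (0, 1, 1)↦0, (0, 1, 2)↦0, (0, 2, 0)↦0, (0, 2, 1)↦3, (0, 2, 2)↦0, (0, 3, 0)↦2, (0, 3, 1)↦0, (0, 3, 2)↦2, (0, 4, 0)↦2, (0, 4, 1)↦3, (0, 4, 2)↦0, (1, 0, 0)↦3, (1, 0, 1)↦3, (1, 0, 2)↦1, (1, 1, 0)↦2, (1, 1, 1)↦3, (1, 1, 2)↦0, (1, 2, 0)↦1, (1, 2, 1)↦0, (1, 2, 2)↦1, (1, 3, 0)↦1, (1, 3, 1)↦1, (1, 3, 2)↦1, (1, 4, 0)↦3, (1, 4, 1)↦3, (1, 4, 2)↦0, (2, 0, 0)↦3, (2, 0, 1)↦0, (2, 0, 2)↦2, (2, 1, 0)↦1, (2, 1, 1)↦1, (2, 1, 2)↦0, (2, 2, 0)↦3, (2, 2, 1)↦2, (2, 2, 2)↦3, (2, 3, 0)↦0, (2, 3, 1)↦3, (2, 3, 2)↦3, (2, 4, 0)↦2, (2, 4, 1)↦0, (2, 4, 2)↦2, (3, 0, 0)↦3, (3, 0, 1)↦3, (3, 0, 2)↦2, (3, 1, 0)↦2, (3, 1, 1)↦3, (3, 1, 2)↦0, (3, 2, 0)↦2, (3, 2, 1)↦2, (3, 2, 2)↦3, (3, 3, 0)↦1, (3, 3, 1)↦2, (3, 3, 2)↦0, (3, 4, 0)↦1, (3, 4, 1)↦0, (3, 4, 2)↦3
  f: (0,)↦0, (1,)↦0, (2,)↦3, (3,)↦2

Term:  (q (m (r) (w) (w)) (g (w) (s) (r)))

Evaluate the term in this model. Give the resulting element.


value = 2

  r = 1
  w = 1
  w = 1
  (m (r) (w) (w)) = m(1, 1, 1) = 0
  w = 1
  s = 3
  r = 1
  (g (w) (s) (r)) = g(1, 3, 1) = 1
  (q (m (r) (w) (w)) (g (w) (s) (r))) = q(0, 1) = 2


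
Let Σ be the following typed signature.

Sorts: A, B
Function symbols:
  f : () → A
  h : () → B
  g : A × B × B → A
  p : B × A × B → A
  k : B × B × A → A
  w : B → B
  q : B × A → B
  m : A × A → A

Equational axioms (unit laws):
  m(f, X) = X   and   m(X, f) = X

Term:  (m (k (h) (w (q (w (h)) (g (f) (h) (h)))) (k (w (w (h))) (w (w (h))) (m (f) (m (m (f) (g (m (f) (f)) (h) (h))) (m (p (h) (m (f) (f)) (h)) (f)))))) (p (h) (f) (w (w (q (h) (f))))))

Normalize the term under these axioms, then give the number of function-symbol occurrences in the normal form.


1. (m (k (h) (w (q (w (h)) (g (f) (h) (h)))) (k (w (w (h))) (w (w (h))) (m (f) (m (m (f) (g (m (f) (f)) (h) (h))) (m (p (h) (m (f) (f)) (h)) (f)))))) (p (h) (f) (w (w (q (h) (f))))))  →  (m (k (h) (w (q (w (h)) (g (f) (h) (h)))) (k (w (w (h))) (w (w (h))) (m (m (f) (g (m (f) (f)) (h) (h))) (m (p (h) (m (f) (f)) (h)) (f))))) (p (h) (f) (w (w (q (h) (f))))))
2. (m (k (h) (w (q (w (h)) (g (f) (h) (h)))) (k (w (w (h))) (w (w (h))) (m (m (f) (g (m (f) (f)) (h) (h))) (m (p (h) (m (f) (f)) (h)) (f))))) (p (h) (f) (w (w (q (h) (f))))))  →  (m (k (h) (w (q (w (h)) (g (f) (h) (h)))) (k (w (w (h))) (w (w (h))) (m (g (m (f) (f)) (h) (h)) (m (p (h) (m (f) (f)) (h)) (f))))) (p (h) (f) (w (w (q (h) (f))))))
3. (m (k (h) (w (q (w (h)) (g (f) (h) (h)))) (k (w (w (h))) (w (w (h))) (m (g (m (f) (f)) (h) (h)) (m (p (h) (m (f) (f)) (h)) (f))))) (p (h) (f) (w (w (q (h) (f))))))  →  (m (k (h) (w (q (w (h)) (g (f) (h) (h)))) (k (w (w (h))) (w (w (h))) (m (g (f) (h) (h)) (m (p (h) (m (f) (f)) (h)) (f))))) (p (h) (f) (w (w (q (h) (f))))))
4. (m (k (h) (w (q (w (h)) (g (f) (h) (h)))) (k (w (w (h))) (w (w (h))) (m (g (f) (h) (h)) (m (p (h) (m (f) (f)) (h)) (f))))) (p (h) (f) (w (w (q (h) (f))))))  →  (m (k (h) (w (q (w (h)) (g (f) (h) (h)))) (k (w (w (h))) (w (w (h))) (m (g (f) (h) (h)) (p (h) (m (f) (f)) (h))))) (p (h) (f) (w (w (q (h) (f))))))
5. (m (k (h) (w (q (w (h)) (g (f) (h) (h)))) (k (w (w (h))) (w (w (h))) (m (g (f) (h) (h)) (p (h) (m (f) (f)) (h))))) (p (h) (f) (w (w (q (h) (f))))))  →  (m (k (h) (w (q (w (h)) (g (f) (h) (h)))) (k (w (w (h))) (w (w (h))) (m (g (f) (h) (h)) (p (h) (f) (h))))) (p (h) (f) (w (w (q (h) (f))))))
normal form: (m (k (h) (w (q (w (h)) (g (f) (h) (h)))) (k (w (w (h))) (w (w (h))) (m (g (f) (h) (h)) (p (h) (f) (h))))) (p (h) (f) (w (w (q (h) (f))))))

size = 35


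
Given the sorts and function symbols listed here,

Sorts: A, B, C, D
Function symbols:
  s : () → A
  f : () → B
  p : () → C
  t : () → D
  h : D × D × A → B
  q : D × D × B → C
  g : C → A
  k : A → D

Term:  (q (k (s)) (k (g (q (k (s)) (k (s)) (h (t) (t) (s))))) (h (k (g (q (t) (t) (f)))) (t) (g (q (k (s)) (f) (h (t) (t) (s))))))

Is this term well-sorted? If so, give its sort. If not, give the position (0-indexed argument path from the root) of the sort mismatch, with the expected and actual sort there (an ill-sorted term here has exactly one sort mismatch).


    (s) : A
  (k (s)) : D
          (s) : A
        (k (s)) : D
          (s) : A
        (k (s)) : D
          (t) : D
          (t) : D
          (s) : A
        (h (t) (t) (s)) : B
      (q (k (s)) (k (s)) (h (t) (t) (s))) : C
    (g (q (k (s)) (k (s)) (h (t) (t) (s)))) : A
  (k (g (q (k (s)) (k (s)) (h (t) (t) (s))))) : D
          (t) : D
          (t) : D
          (f) : B
        (q (t) (t) (f)) : C
      (g (q (t) (t) (f))) : A
    (k (g (q (t) (t) (f)))) : D
    (t) : D
          (s) : A
        (k (s)) : D
        (f) : B
          (t) : D
          (t) : D
          (s) : A
        (h (t) (t) (s)) : B
      (q (k (s)) (f) (h (t) (t) (s))) : ✗ arg 1 at [2, 2, 0, 1] has sort B, expected D

ill-sorted at position [2, 2, 0, 1]: expected D, got B


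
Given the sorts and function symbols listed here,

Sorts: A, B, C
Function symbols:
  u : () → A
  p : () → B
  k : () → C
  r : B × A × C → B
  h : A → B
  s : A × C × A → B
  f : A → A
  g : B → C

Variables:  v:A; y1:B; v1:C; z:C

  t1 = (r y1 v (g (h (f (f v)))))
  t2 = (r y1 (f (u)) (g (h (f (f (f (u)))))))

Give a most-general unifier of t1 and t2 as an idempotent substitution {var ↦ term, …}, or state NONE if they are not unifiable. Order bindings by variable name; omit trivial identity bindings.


{v ↦ (f (u))}


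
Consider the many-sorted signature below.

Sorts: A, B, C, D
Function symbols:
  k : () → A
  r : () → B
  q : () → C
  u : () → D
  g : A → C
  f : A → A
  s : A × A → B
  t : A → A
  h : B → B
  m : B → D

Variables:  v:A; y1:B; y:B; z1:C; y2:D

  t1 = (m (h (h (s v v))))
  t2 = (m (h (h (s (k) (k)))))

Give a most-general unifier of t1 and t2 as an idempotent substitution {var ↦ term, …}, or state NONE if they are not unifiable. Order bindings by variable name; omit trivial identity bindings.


{v ↦ (k)}


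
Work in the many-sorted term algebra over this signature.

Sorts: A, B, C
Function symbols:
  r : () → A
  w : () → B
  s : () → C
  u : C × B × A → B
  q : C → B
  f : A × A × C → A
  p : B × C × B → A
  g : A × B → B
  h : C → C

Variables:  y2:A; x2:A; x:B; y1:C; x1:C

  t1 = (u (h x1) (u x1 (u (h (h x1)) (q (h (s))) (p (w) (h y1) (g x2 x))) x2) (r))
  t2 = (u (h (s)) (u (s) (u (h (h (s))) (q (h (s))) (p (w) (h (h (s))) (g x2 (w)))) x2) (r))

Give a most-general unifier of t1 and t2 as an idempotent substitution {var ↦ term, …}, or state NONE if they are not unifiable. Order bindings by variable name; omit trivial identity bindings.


{x ↦ (w), x1 ↦ (s), y1 ↦ (h (s))}


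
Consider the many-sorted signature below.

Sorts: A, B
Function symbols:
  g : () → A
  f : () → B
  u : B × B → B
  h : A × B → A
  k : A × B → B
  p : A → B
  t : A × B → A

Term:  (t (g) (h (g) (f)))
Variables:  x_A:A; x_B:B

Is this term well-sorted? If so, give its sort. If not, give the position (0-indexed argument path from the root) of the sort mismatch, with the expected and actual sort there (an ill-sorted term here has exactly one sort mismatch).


ill-sorted at position [1]: expected B, got A

  (g) : A
    (g) : A
    (f) : B
  (h (g) (f)) : A
(t (g) (h (g) (f))) : ✗ arg 1 at [1] has sort A, expected B


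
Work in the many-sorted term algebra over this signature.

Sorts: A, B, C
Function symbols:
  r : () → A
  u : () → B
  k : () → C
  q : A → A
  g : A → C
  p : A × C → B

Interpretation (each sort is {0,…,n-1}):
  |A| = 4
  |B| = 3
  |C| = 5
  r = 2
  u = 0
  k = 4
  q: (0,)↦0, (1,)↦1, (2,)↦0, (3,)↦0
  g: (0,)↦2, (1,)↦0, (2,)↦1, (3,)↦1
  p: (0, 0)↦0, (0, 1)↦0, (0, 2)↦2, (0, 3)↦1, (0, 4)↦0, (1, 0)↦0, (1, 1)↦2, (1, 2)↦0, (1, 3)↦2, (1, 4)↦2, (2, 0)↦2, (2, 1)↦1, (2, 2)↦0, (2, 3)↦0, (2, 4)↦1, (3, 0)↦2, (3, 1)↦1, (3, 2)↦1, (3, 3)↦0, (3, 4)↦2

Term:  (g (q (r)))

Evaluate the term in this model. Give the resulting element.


value = 2

  r = 2
  (q (r)) = q(2,) = 0
  (g (q (r))) = g(0,) = 2


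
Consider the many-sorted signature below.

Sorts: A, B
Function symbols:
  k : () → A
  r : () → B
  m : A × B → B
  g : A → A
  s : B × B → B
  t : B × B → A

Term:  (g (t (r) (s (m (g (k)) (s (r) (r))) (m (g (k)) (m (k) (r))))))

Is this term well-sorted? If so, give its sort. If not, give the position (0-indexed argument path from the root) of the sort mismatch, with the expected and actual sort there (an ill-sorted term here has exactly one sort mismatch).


    (r) : B
          (k) : A
        (g (k)) : A
          (r) : B
          (r) : B
        (s (r) (r)) : B
      (m (g (k)) (s (r) (r))) : B
          (k) : A
        (g (k)) : A
          (k) : A
          (r) : B
        (m (k) (r)) : B
      (m (g (k)) (m (k) (r))) : B
    (s (m (g (k)) (s (r) (r))) (m (g (k)) (m (k) (r)))) : B
  (t (r) (s (m (g (k)) (s (r) (r))) (m (g (k)) (m (k) (r))))) : A
(g (t (r) (s (m (g (k)) (s (r) (r))) (m (g (k)) (m (k) (r)))))) : A

well-sorted; sort = A


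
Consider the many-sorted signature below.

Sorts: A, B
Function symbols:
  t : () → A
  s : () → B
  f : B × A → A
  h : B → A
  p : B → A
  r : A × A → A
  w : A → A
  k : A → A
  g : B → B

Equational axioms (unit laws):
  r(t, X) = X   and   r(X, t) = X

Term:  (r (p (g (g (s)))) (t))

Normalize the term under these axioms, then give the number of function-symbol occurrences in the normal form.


size = 4

1. (r (p (g (g (s)))) (t))  →  (p (g (g (s))))
normal form: (p (g (g (s))))


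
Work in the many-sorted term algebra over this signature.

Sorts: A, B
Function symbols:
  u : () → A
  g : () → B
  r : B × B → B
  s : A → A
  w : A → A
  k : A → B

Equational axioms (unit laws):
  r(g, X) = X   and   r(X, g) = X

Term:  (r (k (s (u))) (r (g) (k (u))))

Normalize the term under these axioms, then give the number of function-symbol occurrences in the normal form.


size = 6

1. (r (k (s (u))) (r (g) (k (u))))  →  (r (k (s (u))) (k (u)))
normal form: (r (k (s (u))) (k (u)))


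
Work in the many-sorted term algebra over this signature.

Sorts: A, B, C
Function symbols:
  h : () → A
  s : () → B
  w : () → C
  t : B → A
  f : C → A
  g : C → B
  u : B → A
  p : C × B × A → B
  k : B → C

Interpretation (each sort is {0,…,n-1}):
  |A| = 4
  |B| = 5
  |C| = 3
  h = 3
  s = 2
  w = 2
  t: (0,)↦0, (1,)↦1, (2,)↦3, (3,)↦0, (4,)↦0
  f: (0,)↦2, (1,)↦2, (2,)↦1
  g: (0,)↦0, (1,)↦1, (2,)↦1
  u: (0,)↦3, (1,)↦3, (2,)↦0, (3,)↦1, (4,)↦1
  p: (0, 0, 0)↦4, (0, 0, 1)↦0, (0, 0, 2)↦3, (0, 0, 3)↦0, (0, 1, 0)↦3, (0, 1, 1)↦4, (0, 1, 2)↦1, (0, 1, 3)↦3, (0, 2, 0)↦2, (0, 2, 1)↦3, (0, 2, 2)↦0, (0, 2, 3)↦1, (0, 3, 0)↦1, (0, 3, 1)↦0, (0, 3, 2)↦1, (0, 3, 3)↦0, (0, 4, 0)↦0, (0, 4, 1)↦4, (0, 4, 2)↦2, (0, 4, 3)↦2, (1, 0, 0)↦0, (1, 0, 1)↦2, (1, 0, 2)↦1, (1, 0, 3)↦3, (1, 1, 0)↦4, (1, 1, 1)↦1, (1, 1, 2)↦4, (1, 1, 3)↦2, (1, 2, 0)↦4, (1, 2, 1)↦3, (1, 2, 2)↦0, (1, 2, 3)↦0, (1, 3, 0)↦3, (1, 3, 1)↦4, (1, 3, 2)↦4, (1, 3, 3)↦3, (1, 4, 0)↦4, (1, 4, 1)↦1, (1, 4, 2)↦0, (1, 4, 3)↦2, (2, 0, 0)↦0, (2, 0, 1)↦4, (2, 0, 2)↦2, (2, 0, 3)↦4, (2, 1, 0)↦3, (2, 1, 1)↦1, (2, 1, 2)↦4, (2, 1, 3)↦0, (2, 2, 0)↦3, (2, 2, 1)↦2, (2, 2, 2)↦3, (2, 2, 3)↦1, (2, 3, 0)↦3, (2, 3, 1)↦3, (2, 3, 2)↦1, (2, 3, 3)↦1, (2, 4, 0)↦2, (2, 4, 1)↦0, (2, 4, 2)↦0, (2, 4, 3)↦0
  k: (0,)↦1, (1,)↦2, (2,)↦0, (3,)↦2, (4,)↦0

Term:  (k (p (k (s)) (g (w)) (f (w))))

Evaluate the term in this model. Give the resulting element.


  s = 2
  (k (s)) = k(2,) = 0
  w = 2
  (g (w)) = g(2,) = 1
  w = 2
  (f (w)) = f(2,) = 1
  (p (k (s)) (g (w)) (f (w))) = p(0, 1, 1) = 4
  (k (p (k (s)) (g (w)) (f (w)))) = k(4,) = 0

value = 0


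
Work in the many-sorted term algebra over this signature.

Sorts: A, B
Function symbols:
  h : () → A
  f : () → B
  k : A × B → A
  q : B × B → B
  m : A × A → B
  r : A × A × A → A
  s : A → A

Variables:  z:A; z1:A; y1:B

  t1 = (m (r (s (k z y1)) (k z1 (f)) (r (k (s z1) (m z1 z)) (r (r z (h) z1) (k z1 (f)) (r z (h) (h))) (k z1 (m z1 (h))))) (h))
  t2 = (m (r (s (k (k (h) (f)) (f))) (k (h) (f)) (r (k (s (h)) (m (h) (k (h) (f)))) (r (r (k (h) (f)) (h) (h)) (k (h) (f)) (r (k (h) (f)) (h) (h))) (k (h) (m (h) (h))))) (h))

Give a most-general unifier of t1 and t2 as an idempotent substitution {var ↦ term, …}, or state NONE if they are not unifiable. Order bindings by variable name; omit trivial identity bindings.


{y1 ↦ (f), z ↦ (k (h) (f)), z1 ↦ (h)}


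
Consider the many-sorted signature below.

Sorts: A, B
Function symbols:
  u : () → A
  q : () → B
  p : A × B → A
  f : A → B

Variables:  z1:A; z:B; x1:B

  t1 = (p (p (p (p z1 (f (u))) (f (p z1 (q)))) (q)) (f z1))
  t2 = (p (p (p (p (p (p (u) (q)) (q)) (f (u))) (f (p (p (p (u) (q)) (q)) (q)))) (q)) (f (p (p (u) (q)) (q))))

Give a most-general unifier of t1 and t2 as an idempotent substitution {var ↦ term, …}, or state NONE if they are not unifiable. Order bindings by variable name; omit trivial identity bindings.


{z1 ↦ (p (p (u) (q)) (q))}


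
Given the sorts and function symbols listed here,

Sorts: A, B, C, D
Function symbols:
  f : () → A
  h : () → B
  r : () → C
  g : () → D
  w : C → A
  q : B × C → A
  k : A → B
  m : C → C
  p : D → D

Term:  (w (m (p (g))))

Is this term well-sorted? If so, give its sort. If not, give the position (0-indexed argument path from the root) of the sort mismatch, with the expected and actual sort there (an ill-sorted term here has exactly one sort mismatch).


ill-sorted at position [0, 0]: expected C, got D

      (g) : D
    (p (g)) : D
  (m (p (g))) : ✗ arg 0 at [0, 0] has sort D, expected C


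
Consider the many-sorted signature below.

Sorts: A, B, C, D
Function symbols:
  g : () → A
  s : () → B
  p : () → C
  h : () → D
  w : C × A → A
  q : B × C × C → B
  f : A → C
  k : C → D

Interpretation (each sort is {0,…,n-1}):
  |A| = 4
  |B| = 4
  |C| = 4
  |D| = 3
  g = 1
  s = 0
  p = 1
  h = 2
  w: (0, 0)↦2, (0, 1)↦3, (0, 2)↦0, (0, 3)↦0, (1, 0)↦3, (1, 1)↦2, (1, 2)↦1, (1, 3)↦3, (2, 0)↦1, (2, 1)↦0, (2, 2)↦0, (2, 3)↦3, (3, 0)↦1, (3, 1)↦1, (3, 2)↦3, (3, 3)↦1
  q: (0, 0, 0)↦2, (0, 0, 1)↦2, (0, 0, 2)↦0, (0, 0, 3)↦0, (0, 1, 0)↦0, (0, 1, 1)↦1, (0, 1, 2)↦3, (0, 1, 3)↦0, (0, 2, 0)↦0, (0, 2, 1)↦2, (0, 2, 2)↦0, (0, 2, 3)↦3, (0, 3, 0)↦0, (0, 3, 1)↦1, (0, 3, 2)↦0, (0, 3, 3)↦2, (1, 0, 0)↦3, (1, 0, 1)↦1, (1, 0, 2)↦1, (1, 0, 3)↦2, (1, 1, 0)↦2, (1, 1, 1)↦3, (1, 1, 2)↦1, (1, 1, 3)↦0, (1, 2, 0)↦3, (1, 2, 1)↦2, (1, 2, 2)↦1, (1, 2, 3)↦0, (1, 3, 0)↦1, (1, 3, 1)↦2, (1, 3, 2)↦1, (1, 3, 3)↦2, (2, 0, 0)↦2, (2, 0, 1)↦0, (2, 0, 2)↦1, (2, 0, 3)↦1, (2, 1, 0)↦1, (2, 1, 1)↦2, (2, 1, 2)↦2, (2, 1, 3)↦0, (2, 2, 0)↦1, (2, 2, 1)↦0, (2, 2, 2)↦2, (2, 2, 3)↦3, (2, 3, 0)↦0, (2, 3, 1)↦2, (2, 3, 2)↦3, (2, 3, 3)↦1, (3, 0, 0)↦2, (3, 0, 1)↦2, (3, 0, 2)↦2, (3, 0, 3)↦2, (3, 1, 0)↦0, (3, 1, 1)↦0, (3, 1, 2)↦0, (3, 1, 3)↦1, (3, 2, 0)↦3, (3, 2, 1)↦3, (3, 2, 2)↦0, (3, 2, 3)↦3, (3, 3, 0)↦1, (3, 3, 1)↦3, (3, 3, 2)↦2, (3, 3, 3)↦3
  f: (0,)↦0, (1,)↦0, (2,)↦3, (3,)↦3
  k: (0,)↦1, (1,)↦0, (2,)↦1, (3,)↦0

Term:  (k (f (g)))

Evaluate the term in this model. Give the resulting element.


value = 1

  g = 1
  (f (g)) = f(1,) = 0
  (k (f (g))) = k(0,) = 1
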